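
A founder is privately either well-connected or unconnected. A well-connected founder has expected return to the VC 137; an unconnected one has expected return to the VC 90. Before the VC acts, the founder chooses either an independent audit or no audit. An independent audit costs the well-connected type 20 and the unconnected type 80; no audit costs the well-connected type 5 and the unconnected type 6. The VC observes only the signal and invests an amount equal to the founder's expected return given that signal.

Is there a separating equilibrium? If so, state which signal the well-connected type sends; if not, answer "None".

audit

Try well-connected → audit, unconnected → no audit:
  If types separate, audit earns payment 137 and no audit earns 90.
  Well-connected: audit gives 137 − 20 = 117; no audit gives 90 − 5 = 85. No deviation. ✓
  Unconnected: no audit gives 90 − 6 = 84; audit gives 137 − 80 = 57. No deviation. ✓
Both hold — the well-connected type sends audit.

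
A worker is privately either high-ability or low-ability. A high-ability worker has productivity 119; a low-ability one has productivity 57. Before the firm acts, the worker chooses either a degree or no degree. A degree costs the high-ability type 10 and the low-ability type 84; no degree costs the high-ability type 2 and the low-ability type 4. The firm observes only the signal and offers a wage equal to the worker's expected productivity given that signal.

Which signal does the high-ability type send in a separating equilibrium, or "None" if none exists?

Try high-ability → degree, low-ability → no degree:
  If types separate, degree earns payment 119 and no degree earns 57.
  High-ability: degree gives 119 − 10 = 109; no degree gives 57 − 2 = 55. No deviation. ✓
  Low-ability: no degree gives 57 − 4 = 53; degree gives 119 − 84 = 35. No deviation. ✓
Both hold — the high-ability type sends degree.

degree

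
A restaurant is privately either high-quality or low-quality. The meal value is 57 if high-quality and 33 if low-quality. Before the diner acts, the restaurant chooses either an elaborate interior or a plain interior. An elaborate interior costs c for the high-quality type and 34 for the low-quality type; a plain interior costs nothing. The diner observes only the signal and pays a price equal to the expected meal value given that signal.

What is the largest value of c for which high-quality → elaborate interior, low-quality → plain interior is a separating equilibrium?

24

Under separation: elaborate interior → high-quality (pays 57); plain interior → low-quality (pays 33).
Low-quality: 33 − 0 = 33 ≥ 57 − 34 = 23. Holds regardless of c. ✓
High-quality: 57 − c ≥ 33 − 0, so c ≤ 57 − 33 = 24.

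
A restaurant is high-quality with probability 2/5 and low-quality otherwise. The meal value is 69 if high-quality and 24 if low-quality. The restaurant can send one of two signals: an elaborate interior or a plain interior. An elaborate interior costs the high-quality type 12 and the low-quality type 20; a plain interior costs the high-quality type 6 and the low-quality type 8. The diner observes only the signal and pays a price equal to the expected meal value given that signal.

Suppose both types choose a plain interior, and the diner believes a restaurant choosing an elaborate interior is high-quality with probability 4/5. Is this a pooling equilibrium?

At the pooled signal (plain interior) the diner holds the prior 2/5 and pays 2/5·69 + 3/5·24 = 42. Off-path (elaborate interior) belief 4/5 gives 4/5·69 + 1/5·24 = 60.
High-quality: plain interior gives 42 − 6 = 36; elaborate interior gives 60 − 12 = 48. Deviates. ✗
Low-quality: plain interior gives 42 − 8 = 34; elaborate interior gives 60 − 20 = 40. Deviates. ✗

No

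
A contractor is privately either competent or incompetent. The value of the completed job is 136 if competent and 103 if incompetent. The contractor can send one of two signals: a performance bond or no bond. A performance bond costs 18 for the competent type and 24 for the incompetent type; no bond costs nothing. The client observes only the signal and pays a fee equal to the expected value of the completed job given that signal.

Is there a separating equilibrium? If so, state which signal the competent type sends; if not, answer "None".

Try competent → bond, incompetent → no bond:
  If types separate, bond earns payment 136 and no bond earns 103.
  Competent: bond gives 136 − 18 = 118; no bond gives 103 − 0 = 103. No deviation. ✓
  Incompetent: no bond gives 103 − 0 = 103; bond gives 136 − 24 = 112. Would deviate. ✗
Try competent → no bond, incompetent → bond:
  If types separate, no bond earns payment 136 and bond earns 103.
  Competent: no bond gives 136 − 0 = 136; bond gives 103 − 18 = 85. No deviation. ✓
  Incompetent: bond gives 103 − 24 = 79; no bond gives 136 − 0 = 136. Would deviate. ✗
Neither assignment is incentive-compatible.

None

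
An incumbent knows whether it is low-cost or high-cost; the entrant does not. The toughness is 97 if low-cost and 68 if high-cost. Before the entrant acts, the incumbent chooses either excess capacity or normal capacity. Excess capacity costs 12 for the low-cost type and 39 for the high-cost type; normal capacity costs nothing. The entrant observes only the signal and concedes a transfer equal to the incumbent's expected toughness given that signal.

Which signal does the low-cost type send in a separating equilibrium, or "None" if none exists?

excess capacity

Try low-cost → excess capacity, high-cost → normal capacity:
  Under separation the entrant infers type exactly: excess capacity → low-cost (pays 97), normal capacity → high-cost (pays 68).
  Low-cost: excess capacity gives 97 − 12 = 85; normal capacity gives 68 − 0 = 68. No deviation. ✓
  High-cost: normal capacity gives 68 − 0 = 68; excess capacity gives 97 − 39 = 58. No deviation. ✓
Both hold — the low-cost type sends excess capacity.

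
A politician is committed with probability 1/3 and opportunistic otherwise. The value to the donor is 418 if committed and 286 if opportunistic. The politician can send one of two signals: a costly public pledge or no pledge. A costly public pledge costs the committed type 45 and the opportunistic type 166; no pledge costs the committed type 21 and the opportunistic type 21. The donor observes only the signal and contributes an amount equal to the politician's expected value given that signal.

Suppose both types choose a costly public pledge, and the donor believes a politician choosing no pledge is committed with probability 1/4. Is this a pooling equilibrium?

No

At the pooled signal (pledge) the donor holds the prior 1/3 and pays 1/3·418 + 2/3·286 = 330. Off-path (no pledge) belief 1/4 gives 1/4·418 + 3/4·286 = 319.
Committed: pledge gives 330 − 45 = 285; no pledge gives 319 − 21 = 298. Deviates. ✗
Opportunistic: pledge gives 330 − 166 = 164; no pledge gives 319 − 21 = 298. Deviates. ✗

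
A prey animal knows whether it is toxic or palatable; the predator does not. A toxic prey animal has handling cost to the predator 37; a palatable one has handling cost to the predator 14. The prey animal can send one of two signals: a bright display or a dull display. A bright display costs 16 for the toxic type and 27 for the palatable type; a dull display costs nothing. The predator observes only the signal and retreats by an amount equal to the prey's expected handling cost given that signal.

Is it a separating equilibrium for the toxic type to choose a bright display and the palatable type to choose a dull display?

Yes

Under separation the predator infers type exactly: bright display → toxic (pays 37), dull display → palatable (pays 14).
Toxic: bright display gives 37 − 16 = 21; dull display gives 14 − 0 = 14. No deviation. ✓
Palatable: dull display gives 14 − 0 = 14; bright display gives 37 − 27 = 10. No deviation. ✓
Neither type gains from mimicking the other.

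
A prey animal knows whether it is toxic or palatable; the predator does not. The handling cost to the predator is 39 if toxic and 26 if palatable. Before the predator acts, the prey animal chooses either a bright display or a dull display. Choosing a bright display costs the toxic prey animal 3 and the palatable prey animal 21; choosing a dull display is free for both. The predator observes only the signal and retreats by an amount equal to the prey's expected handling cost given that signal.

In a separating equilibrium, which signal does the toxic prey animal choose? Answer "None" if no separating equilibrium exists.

bright display

Try toxic → bright display, palatable → dull display:
  If types separate, bright display earns payment 39 and dull display earns 26.
  Toxic: bright display gives 39 − 3 = 36; dull display gives 26 − 0 = 26. No deviation. ✓
  Palatable: dull display gives 26 − 0 = 26; bright display gives 39 − 21 = 18. No deviation. ✓
Both hold — the toxic type sends bright display.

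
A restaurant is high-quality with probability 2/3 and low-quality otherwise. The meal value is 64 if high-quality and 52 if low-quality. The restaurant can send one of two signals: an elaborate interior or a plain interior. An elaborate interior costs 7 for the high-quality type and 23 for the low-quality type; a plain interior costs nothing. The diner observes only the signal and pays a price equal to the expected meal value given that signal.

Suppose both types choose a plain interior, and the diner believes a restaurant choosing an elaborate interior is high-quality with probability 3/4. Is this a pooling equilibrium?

Yes

At the pooled signal (plain interior) the diner holds the prior 2/3 and pays 2/3·64 + 1/3·52 = 60. Off-path (elaborate interior) belief 3/4 gives 3/4·64 + 1/4·52 = 61.
High-quality: plain interior gives 60 − 0 = 60; elaborate interior gives 61 − 7 = 54. Stays. ✓
Low-quality: plain interior gives 60 − 0 = 60; elaborate interior gives 61 − 23 = 38. Stays. ✓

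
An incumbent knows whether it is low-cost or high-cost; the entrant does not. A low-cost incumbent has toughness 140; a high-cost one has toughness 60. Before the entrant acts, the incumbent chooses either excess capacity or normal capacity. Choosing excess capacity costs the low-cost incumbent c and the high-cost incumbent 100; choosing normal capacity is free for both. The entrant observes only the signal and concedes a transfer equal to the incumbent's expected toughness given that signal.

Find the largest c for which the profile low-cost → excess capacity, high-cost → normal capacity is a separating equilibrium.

80

Under separation: excess capacity → low-cost (pays 140); normal capacity → high-cost (pays 60).
High-cost: 60 − 0 = 60 ≥ 140 − 100 = 40. Holds regardless of c. ✓
Low-cost: 140 − c ≥ 60 − 0, so c ≤ 140 − 60 = 80.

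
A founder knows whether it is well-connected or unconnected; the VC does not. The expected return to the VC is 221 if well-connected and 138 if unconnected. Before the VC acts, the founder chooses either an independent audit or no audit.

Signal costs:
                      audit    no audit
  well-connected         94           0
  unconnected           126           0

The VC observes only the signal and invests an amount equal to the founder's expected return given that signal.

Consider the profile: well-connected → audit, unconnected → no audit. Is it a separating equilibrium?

If types separate, audit earns payment 221 and no audit earns 138.
Well-connected: audit gives 221 − 94 = 127; no audit gives 138 − 0 = 138. Would deviate. ✗
Unconnected: no audit gives 138 − 0 = 138; audit gives 221 − 126 = 95. No deviation. ✓

No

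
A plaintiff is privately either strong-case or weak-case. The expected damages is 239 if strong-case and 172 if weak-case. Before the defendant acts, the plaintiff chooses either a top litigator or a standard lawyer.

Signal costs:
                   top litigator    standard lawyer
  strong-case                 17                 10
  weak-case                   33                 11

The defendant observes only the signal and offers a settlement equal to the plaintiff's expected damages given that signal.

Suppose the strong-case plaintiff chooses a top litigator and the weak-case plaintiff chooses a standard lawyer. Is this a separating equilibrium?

No

If types separate, top litigator earns payment 239 and standard lawyer earns 172.
Strong-case: top litigator gives 239 − 17 = 222; standard lawyer gives 172 − 10 = 162. No deviation. ✓
Weak-case: standard lawyer gives 172 − 11 = 161; top litigator gives 239 − 33 = 206. Would deviate. ✗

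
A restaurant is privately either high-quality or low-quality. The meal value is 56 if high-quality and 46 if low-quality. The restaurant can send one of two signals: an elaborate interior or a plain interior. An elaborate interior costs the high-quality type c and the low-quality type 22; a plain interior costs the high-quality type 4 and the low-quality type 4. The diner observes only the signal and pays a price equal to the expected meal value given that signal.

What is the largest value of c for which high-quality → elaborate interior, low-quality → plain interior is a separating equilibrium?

14

Under separation: elaborate interior → high-quality (pays 56); plain interior → low-quality (pays 46).
Low-quality: 46 − 4 = 42 ≥ 56 − 22 = 34. Holds regardless of c. ✓
High-quality: 56 − c ≥ 46 − 4, so c ≤ 56 − 42 = 14.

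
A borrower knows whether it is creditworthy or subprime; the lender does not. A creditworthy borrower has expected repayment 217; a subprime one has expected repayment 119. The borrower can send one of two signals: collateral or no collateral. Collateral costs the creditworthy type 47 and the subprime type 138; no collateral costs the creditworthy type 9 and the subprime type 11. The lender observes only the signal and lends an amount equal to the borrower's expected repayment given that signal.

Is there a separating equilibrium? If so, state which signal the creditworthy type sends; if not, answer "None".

collateral

Try creditworthy → collateral, subprime → no collateral:
  If types separate, collateral earns payment 217 and no collateral earns 119.
  Creditworthy: collateral gives 217 − 47 = 170; no collateral gives 119 − 9 = 110. No deviation. ✓
  Subprime: no collateral gives 119 − 11 = 108; collateral gives 217 − 138 = 79. No deviation. ✓
Both hold — the creditworthy type sends collateral.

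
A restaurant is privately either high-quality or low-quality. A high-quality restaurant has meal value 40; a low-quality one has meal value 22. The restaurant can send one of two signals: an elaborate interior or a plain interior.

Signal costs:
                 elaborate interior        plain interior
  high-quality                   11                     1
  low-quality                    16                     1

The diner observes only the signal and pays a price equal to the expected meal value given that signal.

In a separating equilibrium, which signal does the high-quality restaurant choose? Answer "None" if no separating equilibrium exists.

None

Try high-quality → elaborate interior, low-quality → plain interior:
  Under separation the diner infers type exactly: elaborate interior → high-quality (pays 40), plain interior → low-quality (pays 22).
  High-quality: elaborate interior gives 40 − 11 = 29; plain interior gives 22 − 1 = 21. No deviation. ✓
  Low-quality: plain interior gives 22 − 1 = 21; elaborate interior gives 40 − 16 = 24. Would deviate. ✗
Try high-quality → plain interior, low-quality → elaborate interior:
  Under separation the diner infers type exactly: plain interior → high-quality (pays 40), elaborate interior → low-quality (pays 22).
  High-quality: plain interior gives 40 − 1 = 39; elaborate interior gives 22 − 11 = 11. No deviation. ✓
  Low-quality: elaborate interior gives 22 − 16 = 6; plain interior gives 40 − 1 = 39. Would deviate. ✗
Neither assignment is incentive-compatible.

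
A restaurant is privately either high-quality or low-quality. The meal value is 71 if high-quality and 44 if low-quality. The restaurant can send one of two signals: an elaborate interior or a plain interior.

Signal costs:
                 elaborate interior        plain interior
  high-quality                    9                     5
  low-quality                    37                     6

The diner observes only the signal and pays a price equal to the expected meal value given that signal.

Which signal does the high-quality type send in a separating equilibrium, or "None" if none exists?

elaborate interior

Try high-quality → elaborate interior, low-quality → plain interior:
  If types separate, elaborate interior earns payment 71 and plain interior earns 44.
  High-quality: elaborate interior gives 71 − 9 = 62; plain interior gives 44 − 5 = 39. No deviation. ✓
  Low-quality: plain interior gives 44 − 6 = 38; elaborate interior gives 71 − 37 = 34. No deviation. ✓
Both hold — the high-quality type sends elaborate interior.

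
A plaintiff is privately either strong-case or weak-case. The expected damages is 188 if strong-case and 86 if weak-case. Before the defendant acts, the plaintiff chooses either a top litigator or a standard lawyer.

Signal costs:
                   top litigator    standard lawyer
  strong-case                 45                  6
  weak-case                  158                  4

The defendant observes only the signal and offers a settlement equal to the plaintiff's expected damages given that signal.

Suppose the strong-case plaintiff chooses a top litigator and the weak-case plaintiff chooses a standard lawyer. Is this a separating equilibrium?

Yes

If types separate, top litigator earns payment 188 and standard lawyer earns 86.
Strong-case: top litigator gives 188 − 45 = 143; standard lawyer gives 86 − 6 = 80. No deviation. ✓
Weak-case: standard lawyer gives 86 − 4 = 82; top litigator gives 188 − 158 = 30. No deviation. ✓
Neither type gains from mimicking the other.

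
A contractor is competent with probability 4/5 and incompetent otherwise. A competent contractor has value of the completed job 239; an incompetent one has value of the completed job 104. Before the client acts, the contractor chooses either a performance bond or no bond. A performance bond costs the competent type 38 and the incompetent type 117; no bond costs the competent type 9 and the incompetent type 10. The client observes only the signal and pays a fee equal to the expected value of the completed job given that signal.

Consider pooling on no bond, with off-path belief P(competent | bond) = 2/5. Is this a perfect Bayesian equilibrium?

Yes

On the equilibrium path (no bond) the client holds the prior 4/5 and pays 4/5·239 + 1/5·104 = 212. Off-path (bond) belief 2/5 gives 2/5·239 + 3/5·104 = 158.
Competent: no bond gives 212 − 9 = 203; bond gives 158 − 38 = 120. Stays. ✓
Incompetent: no bond gives 212 − 10 = 202; bond gives 158 − 117 = 41. Stays. ✓
Beliefs are Bayes-consistent on-path and both types best-respond.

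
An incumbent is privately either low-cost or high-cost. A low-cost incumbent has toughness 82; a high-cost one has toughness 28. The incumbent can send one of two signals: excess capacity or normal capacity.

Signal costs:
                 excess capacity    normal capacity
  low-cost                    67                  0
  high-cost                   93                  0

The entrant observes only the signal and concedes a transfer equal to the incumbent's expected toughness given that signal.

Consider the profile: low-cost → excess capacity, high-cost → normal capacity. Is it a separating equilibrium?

If types separate, excess capacity earns payment 82 and normal capacity earns 28.
Low-cost: excess capacity gives 82 − 67 = 15; normal capacity gives 28 − 0 = 28. Would deviate. ✗
High-cost: normal capacity gives 28 − 0 = 28; excess capacity gives 82 − 93 = -11. No deviation. ✓

No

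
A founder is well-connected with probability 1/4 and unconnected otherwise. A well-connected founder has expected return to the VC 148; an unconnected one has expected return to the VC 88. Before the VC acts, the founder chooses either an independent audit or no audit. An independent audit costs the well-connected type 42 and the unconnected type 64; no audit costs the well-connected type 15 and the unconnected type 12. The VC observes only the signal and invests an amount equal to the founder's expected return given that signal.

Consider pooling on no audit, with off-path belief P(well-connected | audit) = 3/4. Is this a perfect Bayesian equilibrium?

No

At the pooled signal (no audit) the VC holds the prior 1/4 and pays 1/4·148 + 3/4·88 = 103. Off-path (audit) belief 3/4 gives 3/4·148 + 1/4·88 = 133.
Well-connected: no audit gives 103 − 15 = 88; audit gives 133 − 42 = 91. Deviates. ✗
Unconnected: no audit gives 103 − 12 = 91; audit gives 133 − 64 = 69. Stays. ✓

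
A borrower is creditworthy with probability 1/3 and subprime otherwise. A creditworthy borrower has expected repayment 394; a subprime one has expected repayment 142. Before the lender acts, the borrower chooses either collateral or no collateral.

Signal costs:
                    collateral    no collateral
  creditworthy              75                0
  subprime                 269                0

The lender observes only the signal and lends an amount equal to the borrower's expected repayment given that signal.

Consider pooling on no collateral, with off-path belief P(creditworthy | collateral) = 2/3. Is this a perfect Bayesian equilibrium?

No

At the pooled signal (no collateral) the lender holds the prior 1/3 and pays 1/3·394 + 2/3·142 = 226. Off-path (collateral) belief 2/3 gives 2/3·394 + 1/3·142 = 310.
Creditworthy: no collateral gives 226 − 0 = 226; collateral gives 310 − 75 = 235. Deviates. ✗
Subprime: no collateral gives 226 − 0 = 226; collateral gives 310 − 269 = 41. Stays. ✓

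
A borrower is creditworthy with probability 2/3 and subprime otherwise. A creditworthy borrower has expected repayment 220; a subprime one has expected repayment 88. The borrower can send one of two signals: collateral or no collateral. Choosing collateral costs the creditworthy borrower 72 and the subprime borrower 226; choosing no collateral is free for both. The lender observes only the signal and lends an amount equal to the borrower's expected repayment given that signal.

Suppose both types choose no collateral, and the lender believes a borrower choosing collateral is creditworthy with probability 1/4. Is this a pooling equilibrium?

Yes

On the equilibrium path (no collateral) the lender holds the prior 2/3 and pays 2/3·220 + 1/3·88 = 176. Off-path (collateral) belief 1/4 gives 1/4·220 + 3/4·88 = 121.
Creditworthy: no collateral gives 176 − 0 = 176; collateral gives 121 − 72 = 49. Stays. ✓
Subprime: no collateral gives 176 − 0 = 176; collateral gives 121 − 226 = -105. Stays. ✓
Beliefs are Bayes-consistent on-path and both types best-respond.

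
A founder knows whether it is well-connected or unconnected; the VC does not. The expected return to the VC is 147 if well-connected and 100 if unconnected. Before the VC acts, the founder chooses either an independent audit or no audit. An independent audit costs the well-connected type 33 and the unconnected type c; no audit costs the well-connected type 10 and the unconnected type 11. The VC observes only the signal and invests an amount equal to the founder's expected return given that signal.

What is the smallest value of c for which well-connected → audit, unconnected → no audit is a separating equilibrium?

58

Under separation: audit → well-connected (pays 147); no audit → unconnected (pays 100).
Well-connected: 147 − 33 = 114 ≥ 100 − 10 = 90. Holds regardless of c. ✓
Unconnected: 100 − 11 ≥ 147 − c, so c ≥ 147 − 89 = 58.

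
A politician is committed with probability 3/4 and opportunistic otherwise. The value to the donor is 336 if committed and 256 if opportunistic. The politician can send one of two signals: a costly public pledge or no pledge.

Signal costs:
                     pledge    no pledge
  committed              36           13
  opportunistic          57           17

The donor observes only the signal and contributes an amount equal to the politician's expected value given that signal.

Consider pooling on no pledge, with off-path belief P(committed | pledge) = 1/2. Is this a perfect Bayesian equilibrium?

Yes

On the equilibrium path (no pledge) the donor holds the prior 3/4 and pays 3/4·336 + 1/4·256 = 316. Off-path (pledge) belief 1/2 gives 1/2·336 + 1/2·256 = 296.
Committed: no pledge gives 316 − 13 = 303; pledge gives 296 − 36 = 260. Stays. ✓
Opportunistic: no pledge gives 316 − 17 = 299; pledge gives 296 − 57 = 239. Stays. ✓
Beliefs are Bayes-consistent on-path and both types best-respond.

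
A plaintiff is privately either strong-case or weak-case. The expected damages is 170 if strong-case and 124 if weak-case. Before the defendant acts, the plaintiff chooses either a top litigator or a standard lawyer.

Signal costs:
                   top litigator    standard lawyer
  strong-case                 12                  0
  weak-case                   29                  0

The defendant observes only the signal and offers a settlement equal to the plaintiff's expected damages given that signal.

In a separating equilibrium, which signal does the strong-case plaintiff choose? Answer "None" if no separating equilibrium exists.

None

Try strong-case → top litigator, weak-case → standard lawyer:
  If types separate, top litigator earns payment 170 and standard lawyer earns 124.
  Strong-case: top litigator gives 170 − 12 = 158; standard lawyer gives 124 − 0 = 124. No deviation. ✓
  Weak-case: standard lawyer gives 124 − 0 = 124; top litigator gives 170 − 29 = 141. Would deviate. ✗
Try strong-case → standard lawyer, weak-case → top litigator:
  If types separate, standard lawyer earns payment 170 and top litigator earns 124.
  Strong-case: standard lawyer gives 170 − 0 = 170; top litigator gives 124 − 12 = 112. No deviation. ✓
  Weak-case: top litigator gives 124 − 29 = 95; standard lawyer gives 170 − 0 = 170. Would deviate. ✗
Neither assignment is incentive-compatible.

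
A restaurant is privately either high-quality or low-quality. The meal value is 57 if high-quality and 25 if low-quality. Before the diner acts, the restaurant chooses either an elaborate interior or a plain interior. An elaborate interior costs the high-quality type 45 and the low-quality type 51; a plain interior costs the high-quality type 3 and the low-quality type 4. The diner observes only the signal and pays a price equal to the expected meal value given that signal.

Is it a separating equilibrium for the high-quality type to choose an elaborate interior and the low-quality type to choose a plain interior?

No

Under separation the diner infers type exactly: elaborate interior → high-quality (pays 57), plain interior → low-quality (pays 25).
High-quality: elaborate interior gives 57 − 45 = 12; plain interior gives 25 − 3 = 22. Would deviate. ✗
Low-quality: plain interior gives 25 − 4 = 21; elaborate interior gives 57 − 51 = 6. No deviation. ✓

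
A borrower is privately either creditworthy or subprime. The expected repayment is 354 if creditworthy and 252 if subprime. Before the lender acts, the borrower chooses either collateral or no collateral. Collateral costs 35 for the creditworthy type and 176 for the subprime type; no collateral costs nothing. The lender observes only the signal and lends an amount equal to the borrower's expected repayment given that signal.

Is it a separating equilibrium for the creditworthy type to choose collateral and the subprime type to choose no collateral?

If types separate, collateral earns payment 354 and no collateral earns 252.
Creditworthy: collateral gives 354 − 35 = 319; no collateral gives 252 − 0 = 252. No deviation. ✓
Subprime: no collateral gives 252 − 0 = 252; collateral gives 354 − 176 = 178. No deviation. ✓
Both incentive constraints hold.

Yes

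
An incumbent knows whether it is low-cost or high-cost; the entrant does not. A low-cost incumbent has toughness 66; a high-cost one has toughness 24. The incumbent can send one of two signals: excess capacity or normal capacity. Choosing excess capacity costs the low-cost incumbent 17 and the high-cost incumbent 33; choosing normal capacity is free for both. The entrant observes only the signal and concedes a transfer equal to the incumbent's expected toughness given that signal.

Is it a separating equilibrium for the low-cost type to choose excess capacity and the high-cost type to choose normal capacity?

If types separate, excess capacity earns payment 66 and normal capacity earns 24.
Low-cost: excess capacity gives 66 − 17 = 49; normal capacity gives 24 − 0 = 24. No deviation. ✓
High-cost: normal capacity gives 24 − 0 = 24; excess capacity gives 66 − 33 = 33. Would deviate. ✗

No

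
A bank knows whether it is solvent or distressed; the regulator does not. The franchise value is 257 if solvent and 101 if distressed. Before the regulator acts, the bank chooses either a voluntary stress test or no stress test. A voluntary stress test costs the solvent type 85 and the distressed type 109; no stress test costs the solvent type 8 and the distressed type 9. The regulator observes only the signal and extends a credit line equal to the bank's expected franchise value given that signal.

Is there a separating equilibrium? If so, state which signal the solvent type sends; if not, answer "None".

None

Try solvent → stress test, distressed → no stress test:
  If types separate, stress test earns payment 257 and no stress test earns 101.
  Solvent: stress test gives 257 − 85 = 172; no stress test gives 101 − 8 = 93. No deviation. ✓
  Distressed: no stress test gives 101 − 9 = 92; stress test gives 257 − 109 = 148. Would deviate. ✗
Try solvent → no stress test, distressed → stress test:
  If types separate, no stress test earns payment 257 and stress test earns 101.
  Solvent: no stress test gives 257 − 8 = 249; stress test gives 101 − 85 = 16. No deviation. ✓
  Distressed: stress test gives 101 − 109 = -8; no stress test gives 257 − 9 = 248. Would deviate. ✗
Neither assignment is incentive-compatible.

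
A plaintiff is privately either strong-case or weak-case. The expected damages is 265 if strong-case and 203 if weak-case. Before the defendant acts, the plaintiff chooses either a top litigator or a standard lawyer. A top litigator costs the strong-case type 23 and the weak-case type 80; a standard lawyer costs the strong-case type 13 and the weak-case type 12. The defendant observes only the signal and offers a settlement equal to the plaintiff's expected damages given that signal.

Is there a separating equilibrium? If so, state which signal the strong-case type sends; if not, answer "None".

top litigator

Try strong-case → top litigator, weak-case → standard lawyer:
  If types separate, top litigator earns payment 265 and standard lawyer earns 203.
  Strong-case: top litigator gives 265 − 23 = 242; standard lawyer gives 203 − 13 = 190. No deviation. ✓
  Weak-case: standard lawyer gives 203 − 12 = 191; top litigator gives 265 − 80 = 185. No deviation. ✓
Both hold — the strong-case type sends top litigator.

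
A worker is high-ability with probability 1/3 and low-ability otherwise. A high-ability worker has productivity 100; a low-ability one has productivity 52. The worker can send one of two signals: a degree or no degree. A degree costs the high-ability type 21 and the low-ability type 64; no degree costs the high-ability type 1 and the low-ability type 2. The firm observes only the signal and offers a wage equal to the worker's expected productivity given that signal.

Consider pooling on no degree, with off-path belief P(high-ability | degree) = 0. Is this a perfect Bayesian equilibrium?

On the equilibrium path (no degree) the firm holds the prior 1/3 and pays 1/3·100 + 2/3·52 = 68. Off-path (degree) belief 0 gives 0·100 + 1·52 = 52.
High-ability: no degree gives 68 − 1 = 67; degree gives 52 − 21 = 31. Stays. ✓
Low-ability: no degree gives 68 − 2 = 66; degree gives 52 − 64 = -12. Stays. ✓
Beliefs are Bayes-consistent on-path and both types best-respond.

Yes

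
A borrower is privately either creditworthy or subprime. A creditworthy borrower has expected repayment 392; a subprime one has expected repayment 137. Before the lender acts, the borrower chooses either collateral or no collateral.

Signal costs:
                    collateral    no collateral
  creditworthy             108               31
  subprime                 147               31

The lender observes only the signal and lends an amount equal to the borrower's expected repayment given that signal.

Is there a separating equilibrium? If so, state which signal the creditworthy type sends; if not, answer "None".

None

Try creditworthy → collateral, subprime → no collateral:
  If types separate, collateral earns payment 392 and no collateral earns 137.
  Creditworthy: collateral gives 392 − 108 = 284; no collateral gives 137 − 31 = 106. No deviation. ✓
  Subprime: no collateral gives 137 − 31 = 106; collateral gives 392 − 147 = 245. Would deviate. ✗
Try creditworthy → no collateral, subprime → collateral:
  If types separate, no collateral earns payment 392 and collateral earns 137.
  Creditworthy: no collateral gives 392 − 31 = 361; collateral gives 137 − 108 = 29. No deviation. ✓
  Subprime: collateral gives 137 − 147 = -10; no collateral gives 392 − 31 = 361. Would deviate. ✗
Neither assignment is incentive-compatible.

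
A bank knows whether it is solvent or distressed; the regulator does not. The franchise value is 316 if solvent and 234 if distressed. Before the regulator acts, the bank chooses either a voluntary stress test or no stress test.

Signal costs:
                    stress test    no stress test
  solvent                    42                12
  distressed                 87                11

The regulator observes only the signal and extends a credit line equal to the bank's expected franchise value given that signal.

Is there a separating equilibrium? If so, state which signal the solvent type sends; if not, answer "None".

Try solvent → stress test, distressed → no stress test:
  Under separation the regulator infers type exactly: stress test → solvent (pays 316), no stress test → distressed (pays 234).
  Solvent: stress test gives 316 − 42 = 274; no stress test gives 234 − 12 = 222. No deviation. ✓
  Distressed: no stress test gives 234 − 11 = 223; stress test gives 316 − 87 = 229. Would deviate. ✗
Try solvent → no stress test, distressed → stress test:
  Under separation the regulator infers type exactly: no stress test → solvent (pays 316), stress test → distressed (pays 234).
  Solvent: no stress test gives 316 − 12 = 304; stress test gives 234 − 42 = 192. No deviation. ✓
  Distressed: stress test gives 234 − 87 = 147; no stress test gives 316 − 11 = 305. Would deviate. ✗
Neither assignment is incentive-compatible.

None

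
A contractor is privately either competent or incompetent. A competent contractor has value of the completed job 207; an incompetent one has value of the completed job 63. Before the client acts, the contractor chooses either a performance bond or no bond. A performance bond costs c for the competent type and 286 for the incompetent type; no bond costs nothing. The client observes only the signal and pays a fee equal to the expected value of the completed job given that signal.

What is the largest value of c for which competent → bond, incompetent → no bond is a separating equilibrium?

Under separation: bond → competent (pays 207); no bond → incompetent (pays 63).
Incompetent: 63 − 0 = 63 ≥ 207 − 286 = -79. Holds regardless of c. ✓
Competent: 207 − c ≥ 63 − 0, so c ≤ 207 − 63 = 144.

144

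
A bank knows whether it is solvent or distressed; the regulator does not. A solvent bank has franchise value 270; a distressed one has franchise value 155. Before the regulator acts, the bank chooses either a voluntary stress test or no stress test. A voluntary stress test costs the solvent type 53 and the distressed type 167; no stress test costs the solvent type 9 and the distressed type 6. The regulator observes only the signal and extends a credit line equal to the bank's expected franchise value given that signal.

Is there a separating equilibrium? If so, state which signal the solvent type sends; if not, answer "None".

Try solvent → stress test, distressed → no stress test:
  Under separation the regulator infers type exactly: stress test → solvent (pays 270), no stress test → distressed (pays 155).
  Solvent: stress test gives 270 − 53 = 217; no stress test gives 155 − 9 = 146. No deviation. ✓
  Distressed: no stress test gives 155 − 6 = 149; stress test gives 270 − 167 = 103. No deviation. ✓
Both hold — the solvent type sends stress test.

stress test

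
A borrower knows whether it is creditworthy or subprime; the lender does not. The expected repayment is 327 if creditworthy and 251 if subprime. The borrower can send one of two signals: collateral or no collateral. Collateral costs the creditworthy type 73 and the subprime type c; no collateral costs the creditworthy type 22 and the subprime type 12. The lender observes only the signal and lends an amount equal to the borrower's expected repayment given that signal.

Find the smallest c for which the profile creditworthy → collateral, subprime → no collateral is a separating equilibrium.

88

Under separation: collateral → creditworthy (pays 327); no collateral → subprime (pays 251).
Creditworthy: 327 − 73 = 254 ≥ 251 − 22 = 229. Holds regardless of c. ✓
Subprime: 251 − 12 ≥ 327 − c, so c ≥ 327 − 239 = 88.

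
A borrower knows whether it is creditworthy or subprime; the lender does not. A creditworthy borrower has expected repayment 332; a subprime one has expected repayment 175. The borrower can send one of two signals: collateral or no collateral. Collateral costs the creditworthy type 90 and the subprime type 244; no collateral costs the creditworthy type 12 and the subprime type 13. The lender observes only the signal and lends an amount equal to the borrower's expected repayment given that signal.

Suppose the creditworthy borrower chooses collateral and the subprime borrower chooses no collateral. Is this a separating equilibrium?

If types separate, collateral earns payment 332 and no collateral earns 175.
Creditworthy: collateral gives 332 − 90 = 242; no collateral gives 175 − 12 = 163. No deviation. ✓
Subprime: no collateral gives 175 − 13 = 162; collateral gives 332 − 244 = 88. No deviation. ✓
Both incentive constraints hold.

Yes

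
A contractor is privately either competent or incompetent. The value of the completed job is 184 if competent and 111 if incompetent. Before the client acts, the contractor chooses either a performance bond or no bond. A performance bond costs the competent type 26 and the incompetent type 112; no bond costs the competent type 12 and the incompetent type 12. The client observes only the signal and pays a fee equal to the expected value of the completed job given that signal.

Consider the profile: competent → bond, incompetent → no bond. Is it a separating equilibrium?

If types separate, bond earns payment 184 and no bond earns 111.
Competent: bond gives 184 − 26 = 158; no bond gives 111 − 12 = 99. No deviation. ✓
Incompetent: no bond gives 111 − 12 = 99; bond gives 184 − 112 = 72. No deviation. ✓
Neither type gains from mimicking the other.

Yes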